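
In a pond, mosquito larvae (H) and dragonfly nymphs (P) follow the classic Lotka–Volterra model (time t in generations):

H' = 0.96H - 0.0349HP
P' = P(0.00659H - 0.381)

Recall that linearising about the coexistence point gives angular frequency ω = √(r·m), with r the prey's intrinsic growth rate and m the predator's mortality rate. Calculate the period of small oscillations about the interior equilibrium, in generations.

T ≈ 10.4 generations

Here r = 0.96 and m = 0.381, so r·m = 0.366.
ω = √0.366 = 0.605 per generation, hence T = 2π/ω ≈ 10.4 generations.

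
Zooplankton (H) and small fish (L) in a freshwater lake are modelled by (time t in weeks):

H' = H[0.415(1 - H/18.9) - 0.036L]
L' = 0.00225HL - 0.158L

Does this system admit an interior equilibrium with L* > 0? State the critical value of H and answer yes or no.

Threshold H = 70.2; K < 70.2, so no, the predator goes extinct.

The predator equation gives dL/dt > 0 only when H > 0.158/0.00225 = 70.2.
Without the predator, H → K = 18.9. Since 18.9 < 70.2, the predator cannot invade.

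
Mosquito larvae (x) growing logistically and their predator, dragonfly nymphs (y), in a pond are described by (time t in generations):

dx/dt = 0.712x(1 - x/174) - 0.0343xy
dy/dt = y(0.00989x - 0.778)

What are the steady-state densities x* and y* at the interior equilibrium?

x* ≈ 78.7, y* ≈ 11.4

From dy/dt = 0 with y > 0: 0.00989x* = 0.778, so x* = 78.7.
Substitute into dx/dt = 0: 0.712(1 - 78.7/174) = 0.0343y*.
The bracket is 0.548, giving y* = 0.39/0.0343 = 11.4.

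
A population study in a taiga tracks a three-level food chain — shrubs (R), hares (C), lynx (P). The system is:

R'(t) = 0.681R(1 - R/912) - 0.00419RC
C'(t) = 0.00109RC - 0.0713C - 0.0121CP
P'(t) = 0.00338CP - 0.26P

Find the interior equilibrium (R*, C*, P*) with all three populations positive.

R* ≈ 480, C* ≈ 76.9, P* ≈ 37.4

From dP/dt = 0: 0.00338C* = 0.26, so C* = 76.9.
From dR/dt = 0: 0.681(1 - R*/912) = 0.00419·76.9, giving R* = 912·(1 - 0.473) = 480.
From dC/dt = 0: 0.00109·480 - 0.0713 = 0.0121P*, so P* = 0.452/0.0121 = 37.4.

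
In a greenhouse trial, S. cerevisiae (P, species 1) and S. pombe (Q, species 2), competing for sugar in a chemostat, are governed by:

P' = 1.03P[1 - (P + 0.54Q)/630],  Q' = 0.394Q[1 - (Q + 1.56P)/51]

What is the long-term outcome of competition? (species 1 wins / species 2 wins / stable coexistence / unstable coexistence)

Compare the nullcline intercepts: K1/α12 = 630/0.54 = 1170 > K2 = 51; K2/α21 = 51/1.56 = 32.7 < K1 = 630.
Since the inequalities point opposite ways, species 1 can invade but species 2 cannot.

species 1 excludes species 2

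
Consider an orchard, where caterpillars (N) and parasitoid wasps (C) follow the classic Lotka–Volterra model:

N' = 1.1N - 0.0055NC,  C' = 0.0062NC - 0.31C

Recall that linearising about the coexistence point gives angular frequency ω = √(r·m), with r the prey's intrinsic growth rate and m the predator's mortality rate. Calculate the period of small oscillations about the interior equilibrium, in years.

Here r = 1.1 and m = 0.31, so r·m = 0.341.
ω = √0.341 = 0.584 per year, hence T = 2π/ω ≈ 10.8 years.

T ≈ 10.8 years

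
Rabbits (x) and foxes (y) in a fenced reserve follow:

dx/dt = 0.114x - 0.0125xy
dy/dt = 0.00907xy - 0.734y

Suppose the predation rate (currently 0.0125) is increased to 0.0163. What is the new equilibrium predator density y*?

At the interior fixed point, setting dx/dt = 0 with x > 0 fixes y* = (prey growth rate)/(xy coefficient) — independent of the other coefficients.
With the change, y* = 0.114/0.0163 = 6.99; it falls from 9.12.

y* ≈ 6.99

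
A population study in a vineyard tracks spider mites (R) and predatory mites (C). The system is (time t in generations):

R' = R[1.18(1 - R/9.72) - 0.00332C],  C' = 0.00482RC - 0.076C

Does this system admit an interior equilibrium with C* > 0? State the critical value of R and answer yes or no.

The predator equation gives dC/dt > 0 only when R > 0.076/0.00482 = 15.8.
Without the predator, R → K = 9.72. Since 9.72 < 15.8, the predator cannot invade.

Threshold R = 15.8; K < 15.8, so no, the predator goes extinct.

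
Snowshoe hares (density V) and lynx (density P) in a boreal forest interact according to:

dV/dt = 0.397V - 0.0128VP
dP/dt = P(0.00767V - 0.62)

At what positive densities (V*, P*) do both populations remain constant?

Set dP/dt = 0 with P > 0: 0.00767V - 0.62 = 0, so V* = 0.62/0.00767 = 80.8.
Set dV/dt = 0 with V > 0: 0.397 - 0.0128P = 0, so P* = 0.397/0.0128 = 31.

V* ≈ 80.8, P* ≈ 31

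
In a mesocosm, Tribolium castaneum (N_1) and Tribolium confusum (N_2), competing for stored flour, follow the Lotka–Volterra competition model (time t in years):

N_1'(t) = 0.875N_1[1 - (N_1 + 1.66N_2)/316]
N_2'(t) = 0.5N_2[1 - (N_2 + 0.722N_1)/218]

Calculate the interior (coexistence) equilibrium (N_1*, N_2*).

Setting both brackets to zero gives the nullclines N_1 + 1.66N_2 = 316 and 0.722N_1 + N_2 = 218.
Substituting N_2 = 218 - 0.722N_1 into the first: N_1(1 - 1.66·0.722) = 316 - 1.66·218.
So N_1* = -45.9/-0.199 = 231, and then N_2* = 218 - 0.722·231 = 51.1.

N_1* ≈ 231, N_2* ≈ 51.1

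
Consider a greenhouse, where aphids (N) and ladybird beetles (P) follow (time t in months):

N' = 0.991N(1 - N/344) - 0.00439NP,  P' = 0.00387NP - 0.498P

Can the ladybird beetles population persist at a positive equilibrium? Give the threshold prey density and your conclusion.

The predator equation gives dP/dt > 0 only when N > 0.498/0.00387 = 129.
Without the predator, N → K = 344. Since 344 > 129, the predator can invade and persist.

Threshold N = 129; K > 129, so yes, the predator persists.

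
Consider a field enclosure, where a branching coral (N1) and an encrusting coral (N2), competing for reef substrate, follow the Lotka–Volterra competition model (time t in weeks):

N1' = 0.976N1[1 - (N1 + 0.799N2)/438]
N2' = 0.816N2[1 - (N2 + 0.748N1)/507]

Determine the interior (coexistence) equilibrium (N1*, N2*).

Setting both brackets to zero gives the nullclines N1 + 0.799N2 = 438 and 0.748N1 + N2 = 507.
Substituting N2 = 507 - 0.748N1 into the first: N1(1 - 0.799·0.748) = 438 - 0.799·507.
So N1* = 32.9/0.402 = 81.8, and then N2* = 507 - 0.748·81.8 = 446.

N1* ≈ 81.8, N2* ≈ 446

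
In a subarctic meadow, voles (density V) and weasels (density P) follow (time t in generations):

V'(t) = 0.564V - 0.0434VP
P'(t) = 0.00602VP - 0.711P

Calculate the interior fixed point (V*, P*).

Set dP/dt = 0 with P > 0: 0.00602V - 0.711 = 0, so V* = 0.711/0.00602 = 118.
Set dV/dt = 0 with V > 0: 0.564 - 0.0434P = 0, so P* = 0.564/0.0434 = 13.

V* ≈ 118, P* ≈ 13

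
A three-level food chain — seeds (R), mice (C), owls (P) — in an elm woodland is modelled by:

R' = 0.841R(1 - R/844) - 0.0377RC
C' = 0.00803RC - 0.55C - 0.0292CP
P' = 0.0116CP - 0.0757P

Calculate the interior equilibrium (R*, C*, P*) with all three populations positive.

From dP/dt = 0: 0.0116C* = 0.0757, so C* = 6.53.
From dR/dt = 0: 0.841(1 - R*/844) = 0.0377·6.53, giving R* = 844·(1 - 0.293) = 597.
From dC/dt = 0: 0.00803·597 - 0.55 = 0.0292P*, so P* = 4.24/0.0292 = 145.

R* ≈ 597, C* ≈ 6.53, P* ≈ 145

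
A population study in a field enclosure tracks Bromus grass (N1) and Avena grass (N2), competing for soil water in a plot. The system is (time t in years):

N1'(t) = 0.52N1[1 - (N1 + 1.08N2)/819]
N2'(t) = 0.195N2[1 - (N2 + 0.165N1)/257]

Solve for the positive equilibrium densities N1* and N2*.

Setting both brackets to zero gives the nullclines N1 + 1.08N2 = 819 and 0.165N1 + N2 = 257.
Substituting N2 = 257 - 0.165N1 into the first: N1(1 - 1.08·0.165) = 819 - 1.08·257.
So N1* = 541/0.822 = 659, and then N2* = 257 - 0.165·659 = 148.

N1* ≈ 659, N2* ≈ 148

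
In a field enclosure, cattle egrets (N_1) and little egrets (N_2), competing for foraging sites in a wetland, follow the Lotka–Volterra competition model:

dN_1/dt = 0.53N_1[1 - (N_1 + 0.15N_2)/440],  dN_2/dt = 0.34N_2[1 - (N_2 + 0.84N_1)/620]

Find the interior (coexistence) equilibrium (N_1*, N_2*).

N_1* ≈ 397, N_2* ≈ 286

Setting both brackets to zero gives the nullclines N_1 + 0.15N_2 = 440 and 0.84N_1 + N_2 = 620.
Substituting N_2 = 620 - 0.84N_1 into the first: N_1(1 - 0.15·0.84) = 440 - 0.15·620.
So N_1* = 347/0.874 = 397, and then N_2* = 620 - 0.84·397 = 286.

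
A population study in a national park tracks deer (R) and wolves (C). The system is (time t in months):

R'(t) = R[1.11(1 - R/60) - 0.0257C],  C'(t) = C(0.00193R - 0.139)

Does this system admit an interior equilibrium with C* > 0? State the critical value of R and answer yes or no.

Threshold R = 72; K < 72, so no, the predator goes extinct.

The predator equation gives dC/dt > 0 only when R > 0.139/0.00193 = 72.
Without the predator, R → K = 60. Since 60 < 72, the predator cannot invade.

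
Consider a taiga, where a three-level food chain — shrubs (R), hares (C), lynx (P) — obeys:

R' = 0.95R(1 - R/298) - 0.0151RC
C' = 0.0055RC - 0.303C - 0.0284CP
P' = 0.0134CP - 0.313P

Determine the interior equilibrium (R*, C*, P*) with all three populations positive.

From dP/dt = 0: 0.0134C* = 0.313, so C* = 23.4.
From dR/dt = 0: 0.95(1 - R*/298) = 0.0151·23.4, giving R* = 298·(1 - 0.371) = 187.
From dC/dt = 0: 0.0055·187 - 0.303 = 0.0284P*, so P* = 0.727/0.0284 = 25.6.

R* ≈ 187, C* ≈ 23.4, P* ≈ 25.6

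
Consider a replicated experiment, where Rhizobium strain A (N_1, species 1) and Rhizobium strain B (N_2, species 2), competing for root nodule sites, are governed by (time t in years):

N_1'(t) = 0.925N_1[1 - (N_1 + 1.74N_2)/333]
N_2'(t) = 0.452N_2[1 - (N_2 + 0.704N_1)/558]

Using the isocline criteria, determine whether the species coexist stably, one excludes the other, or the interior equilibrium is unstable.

species 2 excludes species 1

Compare the nullcline intercepts: K1/α12 = 333/1.74 = 191 < K2 = 558; K2/α21 = 558/0.704 = 793 > K1 = 333.
Since the inequalities point opposite ways, species 2 can invade but species 1 cannot.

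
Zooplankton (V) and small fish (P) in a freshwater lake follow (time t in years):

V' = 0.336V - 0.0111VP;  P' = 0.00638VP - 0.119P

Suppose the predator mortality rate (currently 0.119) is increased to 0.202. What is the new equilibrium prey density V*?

V* ≈ 31.7

At the interior fixed point, setting dP/dt = 0 with P > 0 fixes V* = (predator death rate)/(VP coefficient) — independent of the other coefficients.
With the change, V* = 0.202/0.00638 = 31.7; it rises from 18.7.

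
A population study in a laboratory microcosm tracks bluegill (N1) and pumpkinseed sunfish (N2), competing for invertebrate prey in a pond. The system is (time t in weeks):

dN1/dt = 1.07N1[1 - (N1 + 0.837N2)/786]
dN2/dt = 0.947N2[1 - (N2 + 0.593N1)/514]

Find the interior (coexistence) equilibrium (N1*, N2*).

N1* ≈ 706, N2* ≈ 95.1

Setting both brackets to zero gives the nullclines N1 + 0.837N2 = 786 and 0.593N1 + N2 = 514.
Substituting N2 = 514 - 0.593N1 into the first: N1(1 - 0.837·0.593) = 786 - 0.837·514.
So N1* = 356/0.504 = 706, and then N2* = 514 - 0.593·706 = 95.1.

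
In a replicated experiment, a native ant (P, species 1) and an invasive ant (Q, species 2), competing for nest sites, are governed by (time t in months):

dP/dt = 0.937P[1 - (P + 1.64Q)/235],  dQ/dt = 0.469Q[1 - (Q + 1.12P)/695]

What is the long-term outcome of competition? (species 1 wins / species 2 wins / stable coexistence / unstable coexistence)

species 2 excludes species 1

Compare the nullcline intercepts: K1/α12 = 235/1.64 = 143 < K2 = 695; K2/α21 = 695/1.12 = 621 > K1 = 235.
Since the inequalities point opposite ways, species 2 can invade but species 1 cannot.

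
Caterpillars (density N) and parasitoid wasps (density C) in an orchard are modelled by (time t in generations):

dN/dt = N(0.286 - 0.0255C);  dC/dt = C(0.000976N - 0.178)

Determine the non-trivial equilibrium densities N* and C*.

Set dC/dt = 0 with C > 0: 0.000976N - 0.178 = 0, so N* = 0.178/0.000976 = 182.
Set dN/dt = 0 with N > 0: 0.286 - 0.0255C = 0, so C* = 0.286/0.0255 = 11.2.

N* ≈ 182, C* ≈ 11.2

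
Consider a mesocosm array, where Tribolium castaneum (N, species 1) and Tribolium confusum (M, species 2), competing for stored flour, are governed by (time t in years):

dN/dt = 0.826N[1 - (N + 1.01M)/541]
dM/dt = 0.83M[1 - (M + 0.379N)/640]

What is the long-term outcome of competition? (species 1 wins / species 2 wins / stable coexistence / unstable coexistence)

Compare the nullcline intercepts: K1/α12 = 541/1.01 = 536 < K2 = 640; K2/α21 = 640/0.379 = 1690 > K1 = 541.
Since the inequalities point opposite ways, species 2 can invade but species 1 cannot.

species 2 excludes species 1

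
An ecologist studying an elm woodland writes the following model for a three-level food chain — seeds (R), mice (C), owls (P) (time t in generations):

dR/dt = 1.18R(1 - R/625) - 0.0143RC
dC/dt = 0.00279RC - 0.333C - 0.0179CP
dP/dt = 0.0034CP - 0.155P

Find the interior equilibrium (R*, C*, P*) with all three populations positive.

R* ≈ 280, C* ≈ 45.6, P* ≈ 25

From dP/dt = 0: 0.0034C* = 0.155, so C* = 45.6.
From dR/dt = 0: 1.18(1 - R*/625) = 0.0143·45.6, giving R* = 625·(1 - 0.552) = 280.
From dC/dt = 0: 0.00279·280 - 0.333 = 0.0179P*, so P* = 0.447/0.0179 = 25.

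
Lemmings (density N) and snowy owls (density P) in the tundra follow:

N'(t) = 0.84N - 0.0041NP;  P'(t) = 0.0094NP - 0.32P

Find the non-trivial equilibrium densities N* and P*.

Set dP/dt = 0 with P > 0: 0.0094N - 0.32 = 0, so N* = 0.32/0.0094 = 34.
Set dN/dt = 0 with N > 0: 0.84 - 0.0041P = 0, so P* = 0.84/0.0041 = 205.

N* ≈ 34, P* ≈ 205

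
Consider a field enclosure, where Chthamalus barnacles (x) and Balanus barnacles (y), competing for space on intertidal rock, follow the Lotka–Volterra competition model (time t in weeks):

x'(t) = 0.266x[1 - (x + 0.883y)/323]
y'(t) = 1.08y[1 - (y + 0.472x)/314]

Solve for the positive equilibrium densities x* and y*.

x* ≈ 78.4, y* ≈ 277

Setting both brackets to zero gives the nullclines x + 0.883y = 323 and 0.472x + y = 314.
Substituting y = 314 - 0.472x into the first: x(1 - 0.883·0.472) = 323 - 0.883·314.
So x* = 45.7/0.583 = 78.4, and then y* = 314 - 0.472·78.4 = 277.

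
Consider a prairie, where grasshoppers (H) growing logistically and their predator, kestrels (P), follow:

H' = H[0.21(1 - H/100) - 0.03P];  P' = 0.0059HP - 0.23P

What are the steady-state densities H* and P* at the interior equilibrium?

H* ≈ 39, P* ≈ 4.27

From dP/dt = 0 with P > 0: 0.0059H* = 0.23, so H* = 39.
Substitute into dH/dt = 0: 0.21(1 - 39/100) = 0.03P*.
The bracket is 0.61, giving P* = 0.128/0.03 = 4.27.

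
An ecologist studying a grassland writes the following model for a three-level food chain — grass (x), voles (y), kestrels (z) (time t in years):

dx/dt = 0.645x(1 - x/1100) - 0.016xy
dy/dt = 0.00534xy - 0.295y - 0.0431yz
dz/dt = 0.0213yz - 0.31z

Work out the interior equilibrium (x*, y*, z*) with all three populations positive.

From dz/dt = 0: 0.0213y* = 0.31, so y* = 14.6.
From dx/dt = 0: 0.645(1 - x*/1100) = 0.016·14.6, giving x* = 1100·(1 - 0.361) = 703.
From dy/dt = 0: 0.00534·703 - 0.295 = 0.0431z*, so z* = 3.46/0.0431 = 80.2.

x* ≈ 703, y* ≈ 14.6, z* ≈ 80.2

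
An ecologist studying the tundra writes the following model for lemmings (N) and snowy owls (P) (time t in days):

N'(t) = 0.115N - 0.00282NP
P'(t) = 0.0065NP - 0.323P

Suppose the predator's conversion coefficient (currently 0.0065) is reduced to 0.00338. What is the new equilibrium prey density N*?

At the interior fixed point, setting dP/dt = 0 with P > 0 fixes N* = (predator death rate)/(NP coefficient) — independent of the other coefficients.
With the change, N* = 0.323/0.00338 = 95.6; it rises from 49.7.

N* ≈ 95.6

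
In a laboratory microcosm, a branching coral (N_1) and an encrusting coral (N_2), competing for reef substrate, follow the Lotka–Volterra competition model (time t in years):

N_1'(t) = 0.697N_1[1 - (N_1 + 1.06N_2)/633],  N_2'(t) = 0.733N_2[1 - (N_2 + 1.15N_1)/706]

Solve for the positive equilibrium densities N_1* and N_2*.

Setting both brackets to zero gives the nullclines N_1 + 1.06N_2 = 633 and 1.15N_1 + N_2 = 706.
Substituting N_2 = 706 - 1.15N_1 into the first: N_1(1 - 1.06·1.15) = 633 - 1.06·706.
So N_1* = -115/-0.219 = 527, and then N_2* = 706 - 1.15·527 = 100.

N_1* ≈ 527, N_2* ≈ 100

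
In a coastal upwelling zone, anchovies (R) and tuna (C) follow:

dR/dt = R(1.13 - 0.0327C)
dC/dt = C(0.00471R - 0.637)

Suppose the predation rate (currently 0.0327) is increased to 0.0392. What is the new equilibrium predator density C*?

At the interior fixed point, setting dR/dt = 0 with R > 0 fixes C* = (prey growth rate)/(RC coefficient) — independent of the other coefficients.
With the change, C* = 1.13/0.0392 = 28.8; it falls from 34.6.

C* ≈ 28.8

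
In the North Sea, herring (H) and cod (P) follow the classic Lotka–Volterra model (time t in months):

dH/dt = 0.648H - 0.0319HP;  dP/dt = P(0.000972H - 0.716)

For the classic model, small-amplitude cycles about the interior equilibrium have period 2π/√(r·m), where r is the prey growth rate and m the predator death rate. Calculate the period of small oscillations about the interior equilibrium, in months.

Here r = 0.648 and m = 0.716, so r·m = 0.464.
ω = √0.464 = 0.681 per month, hence T = 2π/ω ≈ 9.22 months.

T ≈ 9.22 months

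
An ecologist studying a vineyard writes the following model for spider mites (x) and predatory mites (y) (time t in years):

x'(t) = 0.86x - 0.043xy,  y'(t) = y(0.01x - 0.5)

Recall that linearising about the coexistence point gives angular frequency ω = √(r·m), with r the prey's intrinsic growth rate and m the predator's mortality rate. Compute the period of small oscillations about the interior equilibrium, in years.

T ≈ 9.58 years

Here r = 0.86 and m = 0.5, so r·m = 0.43.
ω = √0.43 = 0.656 per year, hence T = 2π/ω ≈ 9.58 years.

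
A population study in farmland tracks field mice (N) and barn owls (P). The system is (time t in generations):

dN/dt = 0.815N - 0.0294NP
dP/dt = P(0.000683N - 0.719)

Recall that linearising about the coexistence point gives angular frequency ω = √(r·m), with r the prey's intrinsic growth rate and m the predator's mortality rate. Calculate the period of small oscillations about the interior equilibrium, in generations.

T ≈ 8.21 generations

Here r = 0.815 and m = 0.719, so r·m = 0.586.
ω = √0.586 = 0.765 per generation, hence T = 2π/ω ≈ 8.21 generations.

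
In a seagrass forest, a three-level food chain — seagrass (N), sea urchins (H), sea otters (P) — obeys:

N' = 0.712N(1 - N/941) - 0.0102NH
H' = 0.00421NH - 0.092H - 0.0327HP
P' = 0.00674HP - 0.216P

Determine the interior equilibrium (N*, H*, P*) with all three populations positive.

From dP/dt = 0: 0.00674H* = 0.216, so H* = 32.
From dN/dt = 0: 0.712(1 - N*/941) = 0.0102·32, giving N* = 941·(1 - 0.459) = 509.
From dH/dt = 0: 0.00421·509 - 0.092 = 0.0327P*, so P* = 2.05/0.0327 = 62.7.

N* ≈ 509, H* ≈ 32, P* ≈ 62.7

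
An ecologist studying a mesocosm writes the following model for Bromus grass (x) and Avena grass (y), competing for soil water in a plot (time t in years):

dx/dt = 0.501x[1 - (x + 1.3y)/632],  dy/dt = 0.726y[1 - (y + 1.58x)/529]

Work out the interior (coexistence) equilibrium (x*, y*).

x* ≈ 52.8, y* ≈ 446

Setting both brackets to zero gives the nullclines x + 1.3y = 632 and 1.58x + y = 529.
Substituting y = 529 - 1.58x into the first: x(1 - 1.3·1.58) = 632 - 1.3·529.
So x* = -55.7/-1.05 = 52.8, and then y* = 529 - 1.58·52.8 = 446.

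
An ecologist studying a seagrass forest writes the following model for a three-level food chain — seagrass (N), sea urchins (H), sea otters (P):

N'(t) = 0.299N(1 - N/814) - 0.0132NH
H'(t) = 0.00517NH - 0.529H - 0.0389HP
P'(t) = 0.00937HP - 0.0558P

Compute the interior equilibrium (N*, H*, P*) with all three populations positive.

From dP/dt = 0: 0.00937H* = 0.0558, so H* = 5.96.
From dN/dt = 0: 0.299(1 - N*/814) = 0.0132·5.96, giving N* = 814·(1 - 0.263) = 600.
From dH/dt = 0: 0.00517·600 - 0.529 = 0.0389P*, so P* = 2.57/0.0389 = 66.1.

N* ≈ 600, H* ≈ 5.96, P* ≈ 66.1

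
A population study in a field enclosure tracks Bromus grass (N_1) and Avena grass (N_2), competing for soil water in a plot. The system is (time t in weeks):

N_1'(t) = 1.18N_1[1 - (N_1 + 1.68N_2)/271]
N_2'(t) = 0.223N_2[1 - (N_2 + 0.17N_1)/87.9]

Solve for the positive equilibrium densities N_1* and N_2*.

N_1* ≈ 173, N_2* ≈ 58.6

Setting both brackets to zero gives the nullclines N_1 + 1.68N_2 = 271 and 0.17N_1 + N_2 = 87.9.
Substituting N_2 = 87.9 - 0.17N_1 into the first: N_1(1 - 1.68·0.17) = 271 - 1.68·87.9.
So N_1* = 123/0.714 = 173, and then N_2* = 87.9 - 0.17·173 = 58.6.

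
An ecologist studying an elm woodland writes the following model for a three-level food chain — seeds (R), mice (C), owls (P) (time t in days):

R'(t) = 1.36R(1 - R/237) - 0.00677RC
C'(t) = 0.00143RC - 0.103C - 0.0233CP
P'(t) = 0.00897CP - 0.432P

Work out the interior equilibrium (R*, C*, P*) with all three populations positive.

R* ≈ 180, C* ≈ 48.2, P* ≈ 6.64

From dP/dt = 0: 0.00897C* = 0.432, so C* = 48.2.
From dR/dt = 0: 1.36(1 - R*/237) = 0.00677·48.2, giving R* = 237·(1 - 0.24) = 180.
From dC/dt = 0: 0.00143·180 - 0.103 = 0.0233P*, so P* = 0.155/0.0233 = 6.64.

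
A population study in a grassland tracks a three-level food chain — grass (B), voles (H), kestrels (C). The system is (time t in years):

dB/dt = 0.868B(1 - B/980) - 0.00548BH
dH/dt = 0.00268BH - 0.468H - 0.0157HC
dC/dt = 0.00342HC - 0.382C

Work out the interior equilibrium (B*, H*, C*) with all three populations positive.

From dC/dt = 0: 0.00342H* = 0.382, so H* = 112.
From dB/dt = 0: 0.868(1 - B*/980) = 0.00548·112, giving B* = 980·(1 - 0.705) = 289.
From dH/dt = 0: 0.00268·289 - 0.468 = 0.0157C*, so C* = 0.306/0.0157 = 19.5.

B* ≈ 289, H* ≈ 112, C* ≈ 19.5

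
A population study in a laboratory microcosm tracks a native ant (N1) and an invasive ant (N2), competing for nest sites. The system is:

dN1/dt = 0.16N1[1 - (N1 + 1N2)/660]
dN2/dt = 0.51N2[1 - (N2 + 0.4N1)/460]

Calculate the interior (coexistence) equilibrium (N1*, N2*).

N1* ≈ 333, N2* ≈ 327

Setting both brackets to zero gives the nullclines N1 + 1N2 = 660 and 0.4N1 + N2 = 460.
Substituting N2 = 460 - 0.4N1 into the first: N1(1 - 1·0.4) = 660 - 1·460.
So N1* = 200/0.6 = 333, and then N2* = 460 - 0.4·333 = 327.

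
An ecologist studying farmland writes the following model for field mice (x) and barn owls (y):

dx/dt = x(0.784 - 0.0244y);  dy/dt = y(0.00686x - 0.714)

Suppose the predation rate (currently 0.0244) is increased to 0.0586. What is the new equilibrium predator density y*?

y* ≈ 13.4

At the interior fixed point, setting dx/dt = 0 with x > 0 fixes y* = (prey growth rate)/(xy coefficient) — independent of the other coefficients.
With the change, y* = 0.784/0.0586 = 13.4; it falls from 32.1.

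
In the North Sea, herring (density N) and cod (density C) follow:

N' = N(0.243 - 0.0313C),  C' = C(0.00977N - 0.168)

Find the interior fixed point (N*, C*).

N* ≈ 17.2, C* ≈ 7.76

Set dC/dt = 0 with C > 0: 0.00977N - 0.168 = 0, so N* = 0.168/0.00977 = 17.2.
Set dN/dt = 0 with N > 0: 0.243 - 0.0313C = 0, so C* = 0.243/0.0313 = 7.76.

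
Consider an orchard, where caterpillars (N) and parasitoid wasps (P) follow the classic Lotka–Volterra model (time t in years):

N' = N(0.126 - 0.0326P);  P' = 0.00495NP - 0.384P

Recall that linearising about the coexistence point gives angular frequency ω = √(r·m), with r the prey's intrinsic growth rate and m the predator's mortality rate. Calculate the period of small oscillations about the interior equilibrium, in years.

T ≈ 28.6 years

Here r = 0.126 and m = 0.384, so r·m = 0.0484.
ω = √0.0484 = 0.22 per year, hence T = 2π/ω ≈ 28.6 years.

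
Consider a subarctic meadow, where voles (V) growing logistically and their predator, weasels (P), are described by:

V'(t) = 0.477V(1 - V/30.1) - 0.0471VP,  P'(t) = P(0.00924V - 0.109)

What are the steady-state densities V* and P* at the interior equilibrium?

From dP/dt = 0 with P > 0: 0.00924V* = 0.109, so V* = 11.8.
Substitute into dV/dt = 0: 0.477(1 - 11.8/30.1) = 0.0471P*.
The bracket is 0.608, giving P* = 0.29/0.0471 = 6.16.

V* ≈ 11.8, P* ≈ 6.16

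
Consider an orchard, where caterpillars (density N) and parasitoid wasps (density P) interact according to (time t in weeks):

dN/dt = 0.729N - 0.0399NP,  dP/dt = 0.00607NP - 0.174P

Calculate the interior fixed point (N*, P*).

Set dP/dt = 0 with P > 0: 0.00607N - 0.174 = 0, so N* = 0.174/0.00607 = 28.7.
Set dN/dt = 0 with N > 0: 0.729 - 0.0399P = 0, so P* = 0.729/0.0399 = 18.3.

N* ≈ 28.7, P* ≈ 18.3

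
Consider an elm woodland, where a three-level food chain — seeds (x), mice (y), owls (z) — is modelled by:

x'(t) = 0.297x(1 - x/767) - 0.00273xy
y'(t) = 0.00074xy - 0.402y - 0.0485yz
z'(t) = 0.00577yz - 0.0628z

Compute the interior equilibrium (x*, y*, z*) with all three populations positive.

x* ≈ 690, y* ≈ 10.9, z* ≈ 2.24

From dz/dt = 0: 0.00577y* = 0.0628, so y* = 10.9.
From dx/dt = 0: 0.297(1 - x*/767) = 0.00273·10.9, giving x* = 767·(1 - 0.1) = 690.
From dy/dt = 0: 0.00074·690 - 0.402 = 0.0485z*, so z* = 0.109/0.0485 = 2.24.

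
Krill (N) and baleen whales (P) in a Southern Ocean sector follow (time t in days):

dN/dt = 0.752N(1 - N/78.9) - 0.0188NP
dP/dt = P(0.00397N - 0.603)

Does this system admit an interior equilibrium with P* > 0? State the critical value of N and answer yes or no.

The predator equation gives dP/dt > 0 only when N > 0.603/0.00397 = 152.
Without the predator, N → K = 78.9. Since 78.9 < 152, the predator cannot invade.

Threshold N = 152; K < 152, so no, the predator goes extinct.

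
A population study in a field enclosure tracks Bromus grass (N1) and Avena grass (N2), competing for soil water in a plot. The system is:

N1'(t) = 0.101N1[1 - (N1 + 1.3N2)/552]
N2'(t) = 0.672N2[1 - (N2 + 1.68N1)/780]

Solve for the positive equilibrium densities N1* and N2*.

Setting both brackets to zero gives the nullclines N1 + 1.3N2 = 552 and 1.68N1 + N2 = 780.
Substituting N2 = 780 - 1.68N1 into the first: N1(1 - 1.3·1.68) = 552 - 1.3·780.
So N1* = -462/-1.18 = 390, and then N2* = 780 - 1.68·390 = 124.

N1* ≈ 390, N2* ≈ 124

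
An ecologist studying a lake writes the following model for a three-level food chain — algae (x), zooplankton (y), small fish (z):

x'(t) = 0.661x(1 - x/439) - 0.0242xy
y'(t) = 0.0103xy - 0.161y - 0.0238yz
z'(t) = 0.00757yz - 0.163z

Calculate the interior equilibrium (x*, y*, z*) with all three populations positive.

x* ≈ 92.9, y* ≈ 21.5, z* ≈ 33.5

From dz/dt = 0: 0.00757y* = 0.163, so y* = 21.5.
From dx/dt = 0: 0.661(1 - x*/439) = 0.0242·21.5, giving x* = 439·(1 - 0.788) = 92.9.
From dy/dt = 0: 0.0103·92.9 - 0.161 = 0.0238z*, so z* = 0.796/0.0238 = 33.5.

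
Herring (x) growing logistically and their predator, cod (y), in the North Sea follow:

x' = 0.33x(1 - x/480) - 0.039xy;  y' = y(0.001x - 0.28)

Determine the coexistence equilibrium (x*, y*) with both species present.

From dy/dt = 0 with y > 0: 0.001x* = 0.28, so x* = 280.
Substitute into dx/dt = 0: 0.33(1 - 280/480) = 0.039y*.
The bracket is 0.417, giving y* = 0.137/0.039 = 3.53.

x* ≈ 280, y* ≈ 3.53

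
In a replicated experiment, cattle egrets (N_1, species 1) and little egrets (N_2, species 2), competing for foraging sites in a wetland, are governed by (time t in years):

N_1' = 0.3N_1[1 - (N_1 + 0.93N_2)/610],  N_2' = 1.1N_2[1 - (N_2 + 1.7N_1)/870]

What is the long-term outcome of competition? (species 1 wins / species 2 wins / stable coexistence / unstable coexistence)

unstable coexistence (outcome depends on initial conditions)

Compare the nullcline intercepts: K1/α12 = 610/0.93 = 656 < K2 = 870; K2/α21 = 870/1.7 = 512 < K1 = 610.
Since both are reversed, neither can invade when rare; the interior point is a saddle.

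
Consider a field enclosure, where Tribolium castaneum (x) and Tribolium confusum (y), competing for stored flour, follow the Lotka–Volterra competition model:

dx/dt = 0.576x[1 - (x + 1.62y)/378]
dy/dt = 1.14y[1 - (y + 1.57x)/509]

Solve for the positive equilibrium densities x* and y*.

x* ≈ 289, y* ≈ 54.7

Setting both brackets to zero gives the nullclines x + 1.62y = 378 and 1.57x + y = 509.
Substituting y = 509 - 1.57x into the first: x(1 - 1.62·1.57) = 378 - 1.62·509.
So x* = -447/-1.54 = 289, and then y* = 509 - 1.57·289 = 54.7.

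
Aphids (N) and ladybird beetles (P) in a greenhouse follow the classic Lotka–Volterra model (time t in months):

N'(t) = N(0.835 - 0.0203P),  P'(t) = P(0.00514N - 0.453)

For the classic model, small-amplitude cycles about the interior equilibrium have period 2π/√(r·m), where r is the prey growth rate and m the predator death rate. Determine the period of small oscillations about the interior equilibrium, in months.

T ≈ 10.2 months

Here r = 0.835 and m = 0.453, so r·m = 0.378.
ω = √0.378 = 0.615 per month, hence T = 2π/ω ≈ 10.2 months.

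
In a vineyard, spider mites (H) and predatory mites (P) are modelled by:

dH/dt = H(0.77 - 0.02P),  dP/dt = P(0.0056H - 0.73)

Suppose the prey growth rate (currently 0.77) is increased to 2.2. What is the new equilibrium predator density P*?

At the interior fixed point, setting dH/dt = 0 with H > 0 fixes P* = (prey growth rate)/(HP coefficient) — independent of the other coefficients.
With the change, P* = 2.2/0.02 = 110; it rises from 38.5.

P* ≈ 110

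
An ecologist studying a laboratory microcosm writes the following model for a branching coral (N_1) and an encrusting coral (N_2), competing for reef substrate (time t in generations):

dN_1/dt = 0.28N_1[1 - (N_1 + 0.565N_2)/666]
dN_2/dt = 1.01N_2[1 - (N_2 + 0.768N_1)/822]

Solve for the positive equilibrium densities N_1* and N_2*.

Setting both brackets to zero gives the nullclines N_1 + 0.565N_2 = 666 and 0.768N_1 + N_2 = 822.
Substituting N_2 = 822 - 0.768N_1 into the first: N_1(1 - 0.565·0.768) = 666 - 0.565·822.
So N_1* = 202/0.566 = 356, and then N_2* = 822 - 0.768·356 = 549.

N_1* ≈ 356, N_2* ≈ 549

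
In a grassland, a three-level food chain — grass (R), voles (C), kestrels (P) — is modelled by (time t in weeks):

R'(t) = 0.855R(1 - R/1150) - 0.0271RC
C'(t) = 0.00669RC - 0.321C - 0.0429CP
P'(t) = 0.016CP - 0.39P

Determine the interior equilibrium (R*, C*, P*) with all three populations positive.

From dP/dt = 0: 0.016C* = 0.39, so C* = 24.4.
From dR/dt = 0: 0.855(1 - R*/1150) = 0.0271·24.4, giving R* = 1150·(1 - 0.773) = 262.
From dC/dt = 0: 0.00669·262 - 0.321 = 0.0429P*, so P* = 1.43/0.0429 = 33.3.

R* ≈ 262, C* ≈ 24.4, P* ≈ 33.3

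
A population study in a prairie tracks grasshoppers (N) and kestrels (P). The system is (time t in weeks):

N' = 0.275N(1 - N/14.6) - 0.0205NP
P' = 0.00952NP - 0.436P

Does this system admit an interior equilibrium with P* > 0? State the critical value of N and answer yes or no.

The predator equation gives dP/dt > 0 only when N > 0.436/0.00952 = 45.8.
Without the predator, N → K = 14.6. Since 14.6 < 45.8, the predator cannot invade.

Threshold N = 45.8; K < 45.8, so no, the predator goes extinct.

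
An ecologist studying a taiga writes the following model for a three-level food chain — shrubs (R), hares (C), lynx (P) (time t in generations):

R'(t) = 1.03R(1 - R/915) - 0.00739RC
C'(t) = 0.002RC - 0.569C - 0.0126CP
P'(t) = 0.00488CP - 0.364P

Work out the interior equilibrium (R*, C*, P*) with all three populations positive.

R* ≈ 425, C* ≈ 74.6, P* ≈ 22.4

From dP/dt = 0: 0.00488C* = 0.364, so C* = 74.6.
From dR/dt = 0: 1.03(1 - R*/915) = 0.00739·74.6, giving R* = 915·(1 - 0.535) = 425.
From dC/dt = 0: 0.002·425 - 0.569 = 0.0126P*, so P* = 0.282/0.0126 = 22.4.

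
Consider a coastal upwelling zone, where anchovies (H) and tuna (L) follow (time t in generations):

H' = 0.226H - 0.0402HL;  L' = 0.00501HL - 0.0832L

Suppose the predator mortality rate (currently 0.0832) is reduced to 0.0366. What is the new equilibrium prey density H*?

H* ≈ 7.31

At the interior fixed point, setting dL/dt = 0 with L > 0 fixes H* = (predator death rate)/(HL coefficient) — independent of the other coefficients.
With the change, H* = 0.0366/0.00501 = 7.31; it falls from 16.6.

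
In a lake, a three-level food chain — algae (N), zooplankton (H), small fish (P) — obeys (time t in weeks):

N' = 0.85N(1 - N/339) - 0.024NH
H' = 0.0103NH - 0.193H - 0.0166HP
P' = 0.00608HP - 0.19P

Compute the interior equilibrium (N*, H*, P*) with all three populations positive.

N* ≈ 39.9, H* ≈ 31.2, P* ≈ 13.1

From dP/dt = 0: 0.00608H* = 0.19, so H* = 31.2.
From dN/dt = 0: 0.85(1 - N*/339) = 0.024·31.2, giving N* = 339·(1 - 0.882) = 39.9.
From dH/dt = 0: 0.0103·39.9 - 0.193 = 0.0166P*, so P* = 0.218/0.0166 = 13.1.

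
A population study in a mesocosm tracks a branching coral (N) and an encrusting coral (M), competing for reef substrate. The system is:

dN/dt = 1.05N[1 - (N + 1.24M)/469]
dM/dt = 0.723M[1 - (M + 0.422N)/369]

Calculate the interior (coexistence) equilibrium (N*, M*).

N* ≈ 24, M* ≈ 359

Setting both brackets to zero gives the nullclines N + 1.24M = 469 and 0.422N + M = 369.
Substituting M = 369 - 0.422N into the first: N(1 - 1.24·0.422) = 469 - 1.24·369.
So N* = 11.4/0.477 = 24, and then M* = 369 - 0.422·24 = 359.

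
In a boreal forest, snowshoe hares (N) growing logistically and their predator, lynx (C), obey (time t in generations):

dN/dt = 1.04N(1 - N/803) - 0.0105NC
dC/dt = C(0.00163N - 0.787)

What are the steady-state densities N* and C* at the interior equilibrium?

From dC/dt = 0 with C > 0: 0.00163N* = 0.787, so N* = 483.
Substitute into dN/dt = 0: 1.04(1 - 483/803) = 0.0105C*.
The bracket is 0.399, giving C* = 0.415/0.0105 = 39.5.

N* ≈ 483, C* ≈ 39.5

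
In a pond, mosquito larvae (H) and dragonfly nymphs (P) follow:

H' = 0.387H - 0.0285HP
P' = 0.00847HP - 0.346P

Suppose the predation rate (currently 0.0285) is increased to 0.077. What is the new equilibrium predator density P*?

P* ≈ 5.03

At the interior fixed point, setting dH/dt = 0 with H > 0 fixes P* = (prey growth rate)/(HP coefficient) — independent of the other coefficients.
With the change, P* = 0.387/0.077 = 5.03; it falls from 13.6.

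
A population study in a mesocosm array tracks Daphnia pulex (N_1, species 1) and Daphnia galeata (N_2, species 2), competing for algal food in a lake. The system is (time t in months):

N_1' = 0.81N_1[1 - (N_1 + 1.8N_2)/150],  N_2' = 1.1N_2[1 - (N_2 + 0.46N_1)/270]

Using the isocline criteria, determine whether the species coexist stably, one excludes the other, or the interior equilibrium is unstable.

Compare the nullcline intercepts: K1/α12 = 150/1.8 = 83.3 < K2 = 270; K2/α21 = 270/0.46 = 587 > K1 = 150.
Since the inequalities point opposite ways, species 2 can invade but species 1 cannot.

species 2 excludes species 1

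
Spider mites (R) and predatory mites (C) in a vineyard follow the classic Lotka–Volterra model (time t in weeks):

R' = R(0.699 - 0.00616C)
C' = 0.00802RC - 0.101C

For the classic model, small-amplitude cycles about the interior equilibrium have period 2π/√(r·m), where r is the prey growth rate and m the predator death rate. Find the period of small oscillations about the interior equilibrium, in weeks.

T ≈ 23.6 weeks

Here r = 0.699 and m = 0.101, so r·m = 0.0706.
ω = √0.0706 = 0.266 per week, hence T = 2π/ω ≈ 23.6 weeks.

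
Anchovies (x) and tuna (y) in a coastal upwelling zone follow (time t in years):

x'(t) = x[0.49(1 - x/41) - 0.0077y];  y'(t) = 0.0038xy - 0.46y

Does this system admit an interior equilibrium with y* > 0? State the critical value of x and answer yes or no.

The predator equation gives dy/dt > 0 only when x > 0.46/0.0038 = 121.
Without the predator, x → K = 41. Since 41 < 121, the predator cannot invade.

Threshold x = 121; K < 121, so no, the predator goes extinct.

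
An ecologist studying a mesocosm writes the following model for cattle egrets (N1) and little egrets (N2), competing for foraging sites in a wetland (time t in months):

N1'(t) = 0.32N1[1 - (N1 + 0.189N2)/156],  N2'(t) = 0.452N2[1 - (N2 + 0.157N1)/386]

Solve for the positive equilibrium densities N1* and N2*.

N1* ≈ 85.6, N2* ≈ 373

Setting both brackets to zero gives the nullclines N1 + 0.189N2 = 156 and 0.157N1 + N2 = 386.
Substituting N2 = 386 - 0.157N1 into the first: N1(1 - 0.189·0.157) = 156 - 0.189·386.
So N1* = 83/0.97 = 85.6, and then N2* = 386 - 0.157·85.6 = 373.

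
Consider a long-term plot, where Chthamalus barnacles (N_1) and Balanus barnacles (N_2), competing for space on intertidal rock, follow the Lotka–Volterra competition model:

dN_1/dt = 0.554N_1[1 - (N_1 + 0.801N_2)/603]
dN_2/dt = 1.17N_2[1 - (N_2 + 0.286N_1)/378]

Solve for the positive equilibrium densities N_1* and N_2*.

Setting both brackets to zero gives the nullclines N_1 + 0.801N_2 = 603 and 0.286N_1 + N_2 = 378.
Substituting N_2 = 378 - 0.286N_1 into the first: N_1(1 - 0.801·0.286) = 603 - 0.801·378.
So N_1* = 300/0.771 = 389, and then N_2* = 378 - 0.286·389 = 267.

N_1* ≈ 389, N_2* ≈ 267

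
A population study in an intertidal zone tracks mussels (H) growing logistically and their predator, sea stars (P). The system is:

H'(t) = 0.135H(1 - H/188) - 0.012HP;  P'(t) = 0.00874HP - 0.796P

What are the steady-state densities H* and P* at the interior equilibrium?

H* ≈ 91.1, P* ≈ 5.8

From dP/dt = 0 with P > 0: 0.00874H* = 0.796, so H* = 91.1.
Substitute into dH/dt = 0: 0.135(1 - 91.1/188) = 0.012P*.
The bracket is 0.516, giving P* = 0.0696/0.012 = 5.8.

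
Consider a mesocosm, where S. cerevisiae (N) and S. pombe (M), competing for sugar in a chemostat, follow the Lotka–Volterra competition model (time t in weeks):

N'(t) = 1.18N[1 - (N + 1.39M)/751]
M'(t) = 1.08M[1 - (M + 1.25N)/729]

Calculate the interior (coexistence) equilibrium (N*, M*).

Setting both brackets to zero gives the nullclines N + 1.39M = 751 and 1.25N + M = 729.
Substituting M = 729 - 1.25N into the first: N(1 - 1.39·1.25) = 751 - 1.39·729.
So N* = -262/-0.737 = 356, and then M* = 729 - 1.25·356 = 284.

N* ≈ 356, M* ≈ 284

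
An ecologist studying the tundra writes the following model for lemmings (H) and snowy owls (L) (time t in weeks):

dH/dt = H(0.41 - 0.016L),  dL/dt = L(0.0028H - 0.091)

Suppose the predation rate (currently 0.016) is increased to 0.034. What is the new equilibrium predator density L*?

At the interior fixed point, setting dH/dt = 0 with H > 0 fixes L* = (prey growth rate)/(HL coefficient) — independent of the other coefficients.
With the change, L* = 0.41/0.034 = 12.1; it falls from 25.6.

L* ≈ 12.1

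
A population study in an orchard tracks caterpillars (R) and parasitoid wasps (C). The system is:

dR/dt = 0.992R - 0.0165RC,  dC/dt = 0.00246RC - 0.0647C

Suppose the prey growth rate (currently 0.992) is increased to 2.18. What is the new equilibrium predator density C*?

C* ≈ 132

At the interior fixed point, setting dR/dt = 0 with R > 0 fixes C* = (prey growth rate)/(RC coefficient) — independent of the other coefficients.
With the change, C* = 2.18/0.0165 = 132; it rises from 60.1.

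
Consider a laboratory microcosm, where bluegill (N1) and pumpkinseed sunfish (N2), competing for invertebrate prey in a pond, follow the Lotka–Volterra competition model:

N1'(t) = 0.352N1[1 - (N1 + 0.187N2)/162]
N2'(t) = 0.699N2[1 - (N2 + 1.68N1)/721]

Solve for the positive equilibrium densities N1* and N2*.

Setting both brackets to zero gives the nullclines N1 + 0.187N2 = 162 and 1.68N1 + N2 = 721.
Substituting N2 = 721 - 1.68N1 into the first: N1(1 - 0.187·1.68) = 162 - 0.187·721.
So N1* = 27.2/0.686 = 39.6, and then N2* = 721 - 1.68·39.6 = 654.

N1* ≈ 39.6, N2* ≈ 654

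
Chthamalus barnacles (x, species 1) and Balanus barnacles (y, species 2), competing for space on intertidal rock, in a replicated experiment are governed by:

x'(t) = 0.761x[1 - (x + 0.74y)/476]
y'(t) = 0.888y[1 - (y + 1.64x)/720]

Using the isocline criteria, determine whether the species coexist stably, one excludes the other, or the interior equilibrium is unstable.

unstable coexistence (outcome depends on initial conditions)

Compare the nullcline intercepts: K1/α12 = 476/0.74 = 643 < K2 = 720; K2/α21 = 720/1.64 = 439 < K1 = 476.
Since both are reversed, neither can invade when rare; the interior point is a saddle.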